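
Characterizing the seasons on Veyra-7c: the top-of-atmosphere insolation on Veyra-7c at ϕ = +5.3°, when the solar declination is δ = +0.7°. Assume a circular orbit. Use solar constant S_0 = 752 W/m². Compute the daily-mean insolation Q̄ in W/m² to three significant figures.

cos h₀ = −tan(+5.3°) tan(+0.700°) = -0.0011, h₀ = 1.5719 rad.
Bracket: h₀ sin ϕ sin δ + cos ϕ cos δ sin h₀ = 1.5719×0.09237×0.01222 + 0.99572×0.99993×1.00000 = 0.001774 + 0.995650 = 0.997424.
Q̄ = (S_0/π) × [bracket] = (752/π) × 0.997424 = 238.8 W/m².

Q̄ ≈ 239 W/m²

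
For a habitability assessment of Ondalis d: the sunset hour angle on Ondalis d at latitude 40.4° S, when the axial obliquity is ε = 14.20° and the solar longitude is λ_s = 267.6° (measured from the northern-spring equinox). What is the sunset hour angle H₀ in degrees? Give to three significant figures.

Solar declination: sin δ = sin ε · sin λ_s = sin 14.20° × sin 267.6° = -0.24509, so δ = -14.187°.
cos H₀ = −tan φ · tan δ = −tan(-40.4°) × tan(-14.187°) = -0.2152, so H₀ = 1.7876 rad = 102.42°.

H₀ = 102°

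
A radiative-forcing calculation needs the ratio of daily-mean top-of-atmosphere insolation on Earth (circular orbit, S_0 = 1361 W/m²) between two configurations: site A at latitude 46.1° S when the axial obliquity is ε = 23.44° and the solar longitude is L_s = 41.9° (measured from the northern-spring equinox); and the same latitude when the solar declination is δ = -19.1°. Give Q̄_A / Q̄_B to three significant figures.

— Configuration A (ϕ=-46.1°):
Solar declination: sin δ = sin ε · sin L_s = sin 23.44° × sin 41.9° = 0.26566, so δ = +15.406°.
cos h₀ = −tan(-46.1°) tan(+15.406°) = 0.2863, h₀ = 1.2804 rad.
Bracket: h₀ sin ϕ sin δ + cos ϕ cos δ sin h₀ = 1.2804×-0.72055×0.26566 + 0.69340×0.96407×0.95813 = -0.245096 + 0.640497 = 0.395401.
Q̄ = (S_0/π) × [bracket] = (1361/π) × 0.395401 = 171.30 W/m².
— Configuration B (ϕ=-46.1°):
cos h₀ = −tan(-46.1°) tan(-19.100°) = -0.3598, h₀ = 1.9389 rad.
Bracket: h₀ sin ϕ sin δ + cos ϕ cos δ sin h₀ = 1.9389×-0.72055×-0.32722 + 0.69340×0.94495×0.93301 = 0.457151 + 0.611335 = 1.068486.
Q̄ = (S_0/π) × [bracket] = (1361/π) × 1.068486 = 462.89 W/m².
Ratio Q̄_A / Q̄_B = 171.30 / 462.89 = 0.3701.

Q̄_A / Q̄_B ≈ 0.370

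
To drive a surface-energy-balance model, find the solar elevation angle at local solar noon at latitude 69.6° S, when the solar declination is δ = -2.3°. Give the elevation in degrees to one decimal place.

22.7°

At local noon the hour angle is zero, so the zenith angle equals |φ − δ| = |-69.6° − (-2.300°)| = 67.300°.
Elevation = 90° − 67.300° = 22.7°.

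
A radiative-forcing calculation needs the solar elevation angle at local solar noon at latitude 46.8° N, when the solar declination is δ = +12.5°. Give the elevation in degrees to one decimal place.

At local noon the hour angle is zero, so the zenith angle equals |φ − δ| = |+46.8° − (+12.500°)| = 34.300°.
Elevation = 90° − 34.300° = 55.7°.

55.7°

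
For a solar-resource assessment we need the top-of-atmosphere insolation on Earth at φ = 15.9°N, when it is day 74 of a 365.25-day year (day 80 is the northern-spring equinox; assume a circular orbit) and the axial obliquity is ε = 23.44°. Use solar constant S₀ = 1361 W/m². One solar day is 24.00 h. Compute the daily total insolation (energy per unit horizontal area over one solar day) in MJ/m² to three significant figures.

35.3 MJ/m²

Solar longitude: λ_s = 360° × (74 − 80)/365.25 = -5.914°, i.e. -5.914° + 360° = 354.086°.
sin δ = sin 23.44° × sin 354.086° = -0.04098, so δ = -2.349°.
cos H₀ = −tan(+15.9°) tan(-2.349°) = 0.0117, H₀ = 1.5591 rad.
Bracket: H₀ sin φ sin δ + cos φ cos δ sin H₀ = 1.5591×0.27396×-0.04098 + 0.96174×0.99916×0.99993 = -0.017504 + 0.960865 = 0.943361.
Q̄ = (S₀/π) × [bracket] = (1361/π) × 0.943361 = 408.68 W/m².
Daily total = Q̄ × 24.00 h × 3600 s/h = 408.68 × 24.00 × 3600 / 10⁶ = 35.31 MJ/m².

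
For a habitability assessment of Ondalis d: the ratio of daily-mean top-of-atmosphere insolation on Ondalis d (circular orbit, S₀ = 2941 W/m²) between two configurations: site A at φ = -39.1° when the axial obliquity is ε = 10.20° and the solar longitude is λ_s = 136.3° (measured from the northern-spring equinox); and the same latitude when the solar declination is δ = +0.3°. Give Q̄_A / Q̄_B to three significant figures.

Q̄_A / Q̄_B ≈ 0.847

— Configuration A (φ=-39.1°):
Solar declination: sin δ = sin ε · sin λ_s = sin 10.20° × sin 136.3° = 0.12234, so δ = +7.027°.
cos H₀ = −tan(-39.1°) tan(+7.027°) = 0.1002, H₀ = 1.4704 rad.
Bracket: H₀ sin φ sin δ + cos φ cos δ sin H₀ = 1.4704×-0.63068×0.12234 + 0.77605×0.99249×0.99497 = -0.113452 + 0.766348 = 0.652896.
Q̄ = (S₀/π) × [bracket] = (2941/π) × 0.652896 = 611.21 W/m².
— Configuration B (φ=-39.1°):
cos H₀ = −tan(-39.1°) tan(+0.300°) = 0.0043, H₀ = 1.5665 rad.
Bracket: H₀ sin φ sin δ + cos φ cos δ sin H₀ = 1.5665×-0.63068×0.00524 + 0.77605×0.99999×0.99999 = -0.005177 + 0.776034 = 0.770857.
Q̄ = (S₀/π) × [bracket] = (2941/π) × 0.770857 = 721.64 W/m².
Ratio Q̄_A / Q̄_B = 611.21 / 721.64 = 0.8470.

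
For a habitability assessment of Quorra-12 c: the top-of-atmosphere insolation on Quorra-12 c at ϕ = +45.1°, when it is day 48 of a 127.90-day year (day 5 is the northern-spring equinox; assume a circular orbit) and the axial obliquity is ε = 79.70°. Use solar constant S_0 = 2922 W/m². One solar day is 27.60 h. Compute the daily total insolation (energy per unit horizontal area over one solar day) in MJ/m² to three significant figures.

173 MJ/m²

Solar longitude: L_s = 360° × (48 − 5)/127.90 = 121.032°.
sin δ = sin 79.70° × sin 121.032° = 0.84307, so δ = +57.466°.
cos h₀ = −tan(+45.1°) tan(+57.466°) = -1.5731 ≤ −1 ⇒ polar day, h₀ = π.
Bracket: h₀ sin ϕ sin δ + cos ϕ cos δ sin h₀ = 3.1416×0.70834×0.84307 + 0.70587×0.53780×0.00000 = 1.876101 + 0.000000 = 1.876101.
Q̄ = (S_0/π) × [bracket] = (2922/π) × 1.876101 = 1745.0 W/m².
Daily total = Q̄ × 27.60 h × 3600 s/h = 1745.0 × 27.60 × 3600 / 10⁶ = 173.4 MJ/m².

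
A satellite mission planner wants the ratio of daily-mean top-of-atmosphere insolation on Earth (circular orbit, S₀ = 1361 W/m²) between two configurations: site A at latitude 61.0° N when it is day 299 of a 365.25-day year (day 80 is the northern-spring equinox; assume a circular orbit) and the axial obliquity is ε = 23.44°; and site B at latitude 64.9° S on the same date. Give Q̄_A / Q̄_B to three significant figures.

Q̄_A / Q̄_B ≈ 0.245

— Configuration A (φ=+61.0°):
Solar longitude: λ_s = 360° × (299 − 80)/365.25 = 215.852°.
sin δ = sin 23.44° × sin 215.852° = -0.23298, so δ = -13.473°.
cos H₀ = −tan(+61.0°) tan(-13.473°) = 0.4322, H₀ = 1.1239 rad.
Bracket: H₀ sin φ sin δ + cos φ cos δ sin H₀ = 1.1239×0.87462×-0.23298 + 0.48481×0.97248×0.90177 = -0.229016 + 0.425156 = 0.196140.
Q̄ = (S₀/π) × [bracket] = (1361/π) × 0.196140 = 84.972 W/m².
— Configuration B (φ=-64.9°):
cos H₀ = −tan(-64.9°) tan(-13.473°) = -0.5114, H₀ = 2.1077 rad.
Bracket: H₀ sin φ sin δ + cos φ cos δ sin H₀ = 2.1077×-0.90557×-0.23298 + 0.42420×0.97248×0.85932 = 0.444682 + 0.354492 = 0.799174.
Q̄ = (S₀/π) × [bracket] = (1361/π) × 0.799174 = 346.22 W/m².
Ratio Q̄_A / Q̄_B = 84.972 / 346.22 = 0.2454.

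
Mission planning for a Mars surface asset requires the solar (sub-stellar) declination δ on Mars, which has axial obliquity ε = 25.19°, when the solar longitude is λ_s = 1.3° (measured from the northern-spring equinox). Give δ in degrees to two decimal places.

sin δ = sin ε · sin λ_s = sin 25.19° × sin 1.3° = 0.009656.
δ = arcsin(0.009656) = +0.55°.

δ = +0.55°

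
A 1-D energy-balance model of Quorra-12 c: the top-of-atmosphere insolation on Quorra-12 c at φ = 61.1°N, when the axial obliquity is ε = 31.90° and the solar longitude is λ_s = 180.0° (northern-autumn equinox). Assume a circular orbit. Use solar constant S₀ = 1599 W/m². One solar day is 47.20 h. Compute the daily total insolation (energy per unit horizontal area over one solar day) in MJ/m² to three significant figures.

Solar declination: sin δ = sin ε · sin λ_s = sin 31.90° × sin 180.0° = 0.00000, so δ = +0.000°.
cos H₀ = −tan(+61.1°) tan(+0.000°) = -0.0000, H₀ = 1.5708 rad.
Bracket: H₀ sin φ sin δ + cos φ cos δ sin H₀ = 1.5708×0.87546×0.00000 + 0.48328×1.00000×1.00000 = 0.000000 + 0.483280 = 0.483280.
Q̄ = (S₀/π) × [bracket] = (1599/π) × 0.483280 = 245.98 W/m².
Daily total = Q̄ × 47.20 h × 3600 s/h = 245.98 × 47.20 × 3600 / 10⁶ = 41.80 MJ/m².

41.8 MJ/m²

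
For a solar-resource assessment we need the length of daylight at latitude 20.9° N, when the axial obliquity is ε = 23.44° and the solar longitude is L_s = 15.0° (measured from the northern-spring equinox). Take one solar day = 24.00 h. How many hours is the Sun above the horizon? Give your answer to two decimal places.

Solar declination: sin δ = sin ε · sin L_s = sin 23.44° × sin 15.0° = 0.10296, so δ = +5.909°.
cos h₀ = −tan ϕ · tan δ = −tan(+20.9°) × tan(+5.909°) = -0.0395, so h₀ = 1.6103 rad = 92.27°.
Daylight = 2h₀/(2π) × 24.00 h = (1.6103/π) × 24.00 = 12.30 h.

12.30 h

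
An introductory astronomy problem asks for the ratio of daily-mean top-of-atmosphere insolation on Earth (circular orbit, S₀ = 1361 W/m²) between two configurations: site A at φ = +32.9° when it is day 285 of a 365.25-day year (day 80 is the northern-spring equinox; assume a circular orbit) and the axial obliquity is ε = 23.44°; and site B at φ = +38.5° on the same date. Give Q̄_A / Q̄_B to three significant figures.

Q̄_A / Q̄_B ≈ 1.12

— Configuration A (φ=+32.9°):
Solar longitude: λ_s = 360° × (285 − 80)/365.25 = 202.053°.
sin δ = sin 23.44° × sin 202.053° = -0.14936, so δ = -8.590°.
cos H₀ = −tan(+32.9°) tan(-8.590°) = 0.0977, H₀ = 1.4729 rad.
Bracket: H₀ sin φ sin δ + cos φ cos δ sin H₀ = 1.4729×0.54317×-0.14936 + 0.83962×0.98878×0.99521 = -0.119493 + 0.826223 = 0.706730.
Q̄ = (S₀/π) × [bracket] = (1361/π) × 0.706730 = 306.17 W/m².
— Configuration B (φ=+38.5°):
cos H₀ = −tan(+38.5°) tan(-8.590°) = 0.1202, H₀ = 1.4504 rad.
Bracket: H₀ sin φ sin δ + cos φ cos δ sin H₀ = 1.4504×0.62251×-0.14936 + 0.78261×0.98878×0.99276 = -0.134855 + 0.768227 = 0.633372.
Q̄ = (S₀/π) × [bracket] = (1361/π) × 0.633372 = 274.39 W/m².
Ratio Q̄_A / Q̄_B = 306.17 / 274.39 = 1.116.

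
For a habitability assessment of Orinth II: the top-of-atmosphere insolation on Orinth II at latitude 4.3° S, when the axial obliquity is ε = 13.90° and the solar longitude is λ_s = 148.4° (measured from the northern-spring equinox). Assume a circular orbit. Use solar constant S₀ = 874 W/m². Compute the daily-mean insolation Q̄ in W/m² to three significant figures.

Q̄ ≈ 271 W/m²

Solar declination: sin δ = sin ε · sin λ_s = sin 13.90° × sin 148.4° = 0.12588, so δ = +7.231°.
cos H₀ = −tan(-4.3°) tan(+7.231°) = 0.0095, H₀ = 1.5613 rad.
Bracket: H₀ sin φ sin δ + cos φ cos δ sin H₀ = 1.5613×-0.07498×0.12588 + 0.99719×0.99205×0.99995 = -0.014736 + 0.989213 = 0.974477.
Q̄ = (S₀/π) × [bracket] = (874/π) × 0.974477 = 271.1 W/m².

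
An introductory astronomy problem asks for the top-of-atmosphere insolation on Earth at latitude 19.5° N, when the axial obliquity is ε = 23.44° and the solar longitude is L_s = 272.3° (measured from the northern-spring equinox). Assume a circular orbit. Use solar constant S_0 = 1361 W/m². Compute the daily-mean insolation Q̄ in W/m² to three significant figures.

Q̄ ≈ 289 W/m²

Solar declination: sin δ = sin ε · sin L_s = sin 23.44° × sin 272.3° = -0.39747, so δ = -23.420°.
cos h₀ = −tan(+19.5°) tan(-23.420°) = 0.1534, h₀ = 1.4168 rad.
Bracket: h₀ sin ϕ sin δ + cos ϕ cos δ sin h₀ = 1.4168×0.33381×-0.39747 + 0.94264×0.91762×0.98817 = -0.187980 + 0.854753 = 0.666773.
Q̄ = (S_0/π) × [bracket] = (1361/π) × 0.666773 = 288.9 W/m².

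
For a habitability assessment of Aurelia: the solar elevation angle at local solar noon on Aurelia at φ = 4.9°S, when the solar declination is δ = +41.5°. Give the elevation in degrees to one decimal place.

At local noon the hour angle is zero, so the zenith angle equals |φ − δ| = |-4.9° − (+41.500°)| = 46.400°.
Elevation = 90° − 46.400° = 43.6°.

43.6°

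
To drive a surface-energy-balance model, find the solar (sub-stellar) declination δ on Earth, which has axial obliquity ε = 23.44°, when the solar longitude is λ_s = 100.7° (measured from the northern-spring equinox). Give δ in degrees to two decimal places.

δ = +23.01°

sin δ = sin ε · sin λ_s = sin 23.44° × sin 100.7° = 0.390872.
δ = arcsin(0.390872) = +23.01°.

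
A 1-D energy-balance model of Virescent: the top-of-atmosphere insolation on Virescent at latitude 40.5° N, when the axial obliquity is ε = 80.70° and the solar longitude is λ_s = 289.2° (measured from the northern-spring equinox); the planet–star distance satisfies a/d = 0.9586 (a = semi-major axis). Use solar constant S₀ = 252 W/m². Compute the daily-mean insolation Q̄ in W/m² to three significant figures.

Q̄ ≈ 0.00 W/m²

Solar declination: sin δ = sin ε · sin λ_s = sin 80.70° × sin 289.2° = -0.93196, so δ = -68.743°.
cos H₀ = −tan(+40.5°) tan(-68.743°) = 2.1955 ≥ 1 ⇒ polar night, H₀ = 0 and Q̄ = 0.
Inverse-square distance factor (a/d)² = 0.9586² = 0.918914.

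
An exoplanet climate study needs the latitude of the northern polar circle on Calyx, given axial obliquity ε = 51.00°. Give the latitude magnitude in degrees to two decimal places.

The polar circle is the lowest latitude that experiences at least one full rotation of continuous daylight at the northern-summer solstice; it lies at |φ| = 90° − ε = 90° − 51.00° = 39.00°.

39.00°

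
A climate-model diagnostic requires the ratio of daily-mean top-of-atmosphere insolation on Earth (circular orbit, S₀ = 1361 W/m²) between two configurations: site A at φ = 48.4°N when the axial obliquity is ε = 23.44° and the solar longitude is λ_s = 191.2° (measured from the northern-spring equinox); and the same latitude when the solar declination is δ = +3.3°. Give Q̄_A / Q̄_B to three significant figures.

Q̄_A / Q̄_B ≈ 0.784

— Configuration A (φ=+48.4°):
Solar declination: sin δ = sin ε · sin λ_s = sin 23.44° × sin 191.2° = -0.07726, so δ = -4.431°.
cos H₀ = −tan(+48.4°) tan(-4.431°) = 0.0873, H₀ = 1.4834 rad.
Bracket: H₀ sin φ sin δ + cos φ cos δ sin H₀ = 1.4834×0.74780×-0.07726 + 0.66393×0.99701×0.99618 = -0.085703 + 0.659416 = 0.573713.
Q̄ = (S₀/π) × [bracket] = (1361/π) × 0.573713 = 248.54 W/m².
— Configuration B (φ=+48.4°):
cos H₀ = −tan(+48.4°) tan(+3.300°) = -0.0649, H₀ = 1.6358 rad.
Bracket: H₀ sin φ sin δ + cos φ cos δ sin H₀ = 1.6358×0.74780×0.05756 + 0.66393×0.99834×0.99789 = 0.070410 + 0.661429 = 0.731839.
Q̄ = (S₀/π) × [bracket] = (1361/π) × 0.731839 = 317.05 W/m².
Ratio Q̄_A / Q̄_B = 248.54 / 317.05 = 0.7839.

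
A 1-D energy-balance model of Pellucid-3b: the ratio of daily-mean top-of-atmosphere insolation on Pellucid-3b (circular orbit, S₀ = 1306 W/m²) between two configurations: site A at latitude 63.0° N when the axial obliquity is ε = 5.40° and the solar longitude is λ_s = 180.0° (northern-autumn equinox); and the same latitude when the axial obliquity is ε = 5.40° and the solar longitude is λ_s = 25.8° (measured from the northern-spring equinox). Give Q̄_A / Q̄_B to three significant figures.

Q̄_A / Q̄_B ≈ 0.886

— Configuration A (φ=+63.0°):
Solar declination: sin δ = sin ε · sin λ_s = sin 5.40° × sin 180.0° = 0.00000, so δ = +0.000°.
cos H₀ = −tan(+63.0°) tan(+0.000°) = -0.0000, H₀ = 1.5708 rad.
Bracket: H₀ sin φ sin δ + cos φ cos δ sin H₀ = 1.5708×0.89101×0.00000 + 0.45399×1.00000×1.00000 = 0.000000 + 0.453990 = 0.453990.
Q̄ = (S₀/π) × [bracket] = (1306/π) × 0.453990 = 188.73 W/m².
— Configuration B (φ=+63.0°):
Solar declination: sin δ = sin ε · sin λ_s = sin 5.40° × sin 25.8° = 0.04096, so δ = +2.347°.
cos H₀ = −tan(+63.0°) tan(+2.347°) = -0.0805, H₀ = 1.6513 rad.
Bracket: H₀ sin φ sin δ + cos φ cos δ sin H₀ = 1.6513×0.89101×0.04096 + 0.45399×0.99916×0.99676 = 0.060265 + 0.452139 = 0.512404.
Q̄ = (S₀/π) × [bracket] = (1306/π) × 0.512404 = 213.01 W/m².
Ratio Q̄_A / Q̄_B = 188.73 / 213.01 = 0.8860.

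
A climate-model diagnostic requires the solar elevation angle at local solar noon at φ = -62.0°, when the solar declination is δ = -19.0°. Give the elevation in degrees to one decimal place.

47.0°

At local noon the hour angle is zero, so the zenith angle equals |φ − δ| = |-62.0° − (-19.000°)| = 43.000°.
Elevation = 90° − 43.000° = 47.0°.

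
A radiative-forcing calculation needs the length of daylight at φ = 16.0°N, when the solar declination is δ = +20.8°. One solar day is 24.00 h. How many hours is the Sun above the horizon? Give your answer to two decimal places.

cos H₀ = −tan φ · tan δ = −tan(+16.0°) × tan(+20.800°) = -0.1089, so H₀ = 1.6799 rad = 96.25°.
Daylight = 2H₀/(2π) × 24.00 h = (1.6799/π) × 24.00 = 12.83 h.

12.83 h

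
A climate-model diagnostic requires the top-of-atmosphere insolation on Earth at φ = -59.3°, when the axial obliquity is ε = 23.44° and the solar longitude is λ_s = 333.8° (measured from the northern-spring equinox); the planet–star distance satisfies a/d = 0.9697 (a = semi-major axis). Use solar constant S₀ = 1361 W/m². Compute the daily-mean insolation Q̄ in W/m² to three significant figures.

Solar declination: sin δ = sin ε · sin λ_s = sin 23.44° × sin 333.8° = -0.17563, so δ = -10.115°.
cos H₀ = −tan(-59.3°) tan(-10.115°) = -0.3005, H₀ = 1.8760 rad.
Bracket: H₀ sin φ sin δ + cos φ cos δ sin H₀ = 1.8760×-0.85985×-0.17563 + 0.51054×0.98446×0.95380 = 0.283305 + 0.479386 = 0.762691.
Inverse-square distance factor (a/d)² = 0.9697² = 0.940318.
Q̄ = (S₀/π) × 0.940318 × [bracket] = (1361/π) × 0.940318 × 0.762691 = 310.7 W/m².

Q̄ ≈ 311 W/m²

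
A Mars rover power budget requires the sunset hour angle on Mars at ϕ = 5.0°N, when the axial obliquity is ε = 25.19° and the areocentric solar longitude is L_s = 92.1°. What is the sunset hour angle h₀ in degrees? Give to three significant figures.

h₀ = 92.4°

sin δ = sin 25.19° × sin 92.1° = 0.42534, so δ = +25.172°.
cos h₀ = −tan ϕ · tan δ = −tan(+5.0°) × tan(+25.172°) = -0.0411, so h₀ = 1.6119 rad = 92.36°.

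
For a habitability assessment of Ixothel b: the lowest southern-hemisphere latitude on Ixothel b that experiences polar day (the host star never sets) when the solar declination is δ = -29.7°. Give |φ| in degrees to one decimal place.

Polar day requires cos H₀ = −tan φ tan δ ≤ −1, i.e. tan φ tan δ ≥ 1.
The boundary is |tan φ| · |tan δ| = 1, so |φ| = 90° − |δ| = 90° − 29.7° = 60.3° in the southern hemisphere.

|φ| = 60.3°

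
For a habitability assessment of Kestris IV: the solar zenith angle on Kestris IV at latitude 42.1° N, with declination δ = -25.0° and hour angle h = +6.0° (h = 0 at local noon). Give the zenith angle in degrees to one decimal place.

θ_z = 67.3°

cos θ_z = sin φ sin δ + cos φ cos δ cos h = -0.283335 + 0.668775 = 0.385440.
θ_z = arccos(0.385440) = 67.3°.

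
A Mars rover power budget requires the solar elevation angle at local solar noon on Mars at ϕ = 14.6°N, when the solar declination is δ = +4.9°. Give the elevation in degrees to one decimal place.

At local noon the hour angle is zero, so the zenith angle equals |ϕ − δ| = |+14.6° − (+4.900°)| = 9.700°.
Elevation = 90° − 9.700° = 80.3°.

80.3°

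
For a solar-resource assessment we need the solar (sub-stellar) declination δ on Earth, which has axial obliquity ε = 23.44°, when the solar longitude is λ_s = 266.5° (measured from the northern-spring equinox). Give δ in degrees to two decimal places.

δ = -23.39°

sin δ = sin ε · sin λ_s = sin 23.44° × sin 266.5° = -0.397047.
δ = arcsin(-0.397047) = -23.39°.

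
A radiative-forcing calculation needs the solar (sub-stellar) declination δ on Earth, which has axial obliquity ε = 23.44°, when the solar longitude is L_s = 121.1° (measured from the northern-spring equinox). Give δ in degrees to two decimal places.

sin δ = sin ε · sin L_s = sin 23.44° × sin 121.1° = 0.340613.
δ = arcsin(0.340613) = +19.91°.

δ = +19.91°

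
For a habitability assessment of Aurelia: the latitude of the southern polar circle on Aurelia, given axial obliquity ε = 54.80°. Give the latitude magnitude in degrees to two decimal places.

The polar circle is the lowest latitude that experiences at least one full rotation of continuous darkness at the northern-summer solstice; it lies at |φ| = 90° − ε = 90° − 54.80° = 35.20°.

35.20°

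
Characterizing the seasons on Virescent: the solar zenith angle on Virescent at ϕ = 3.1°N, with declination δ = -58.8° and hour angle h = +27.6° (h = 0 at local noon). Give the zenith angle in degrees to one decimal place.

cos θ_z = sin ϕ sin δ + cos ϕ cos δ cos h = -0.046257 + 0.458406 = 0.412149.
θ_z = arccos(0.412149) = 65.7°.

θ_z = 65.7°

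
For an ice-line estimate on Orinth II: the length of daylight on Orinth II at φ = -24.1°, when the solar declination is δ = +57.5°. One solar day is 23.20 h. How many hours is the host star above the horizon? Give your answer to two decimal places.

5.85 h

cos H₀ = −tan φ · tan δ = −tan(-24.1°) × tan(+57.500°) = 0.7022, so H₀ = 0.7924 rad = 45.40°.
Daylight = 2H₀/(2π) × 23.20 h = (0.7924/π) × 23.20 = 5.85 h.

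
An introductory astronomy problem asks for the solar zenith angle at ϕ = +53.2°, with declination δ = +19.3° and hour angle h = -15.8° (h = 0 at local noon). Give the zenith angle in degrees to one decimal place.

cos θ_z = sin ϕ sin δ + cos ϕ cos δ cos h = 0.264653 + 0.543999 = 0.808652.
θ_z = arccos(0.808652) = 36.0°.

θ_z = 36.0°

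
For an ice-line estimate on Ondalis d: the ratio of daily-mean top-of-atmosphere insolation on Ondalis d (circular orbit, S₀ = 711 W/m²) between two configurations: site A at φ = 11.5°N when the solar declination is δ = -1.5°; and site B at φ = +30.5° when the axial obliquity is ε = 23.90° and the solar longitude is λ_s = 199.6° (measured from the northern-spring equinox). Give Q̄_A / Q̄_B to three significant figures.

— Configuration A (φ=+11.5°):
cos H₀ = −tan(+11.5°) tan(-1.500°) = 0.0053, H₀ = 1.5655 rad.
Bracket: H₀ sin φ sin δ + cos φ cos δ sin H₀ = 1.5655×0.19937×-0.02618 + 0.97992×0.99966×0.99999 = -0.008171 + 0.979577 = 0.971406.
Q̄ = (S₀/π) × [bracket] = (711/π) × 0.971406 = 219.85 W/m².
— Configuration B (φ=+30.5°):
Solar declination: sin δ = sin ε · sin λ_s = sin 23.90° × sin 199.6° = -0.13591, so δ = -7.811°.
cos H₀ = −tan(+30.5°) tan(-7.811°) = 0.0808, H₀ = 1.4899 rad.
Bracket: H₀ sin φ sin δ + cos φ cos δ sin H₀ = 1.4899×0.50754×-0.13591 + 0.86163×0.99072×0.99673 = -0.102773 + 0.850843 = 0.748070.
Q̄ = (S₀/π) × [bracket] = (711/π) × 0.748070 = 169.30 W/m².
Ratio Q̄_A / Q̄_B = 219.85 / 169.30 = 1.299.

Q̄_A / Q̄_B ≈ 1.30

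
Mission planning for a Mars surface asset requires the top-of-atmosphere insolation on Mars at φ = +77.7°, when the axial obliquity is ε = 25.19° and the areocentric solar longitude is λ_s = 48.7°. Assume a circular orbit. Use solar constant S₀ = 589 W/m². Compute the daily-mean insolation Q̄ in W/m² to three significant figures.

Q̄ ≈ 184 W/m²

sin δ = sin 25.19° × sin 48.7° = 0.31975, so δ = +18.648°.
cos H₀ = −tan(+77.7°) tan(+18.648°) = -1.5478 ≤ −1 ⇒ polar day, H₀ = π.
Bracket: H₀ sin φ sin δ + cos φ cos δ sin H₀ = 3.1416×0.97705×0.31975 + 0.21303×0.94750×0.00000 = 0.981473 + 0.000000 = 0.981473.
Q̄ = (S₀/π) × [bracket] = (589/π) × 0.981473 = 184.0 W/m².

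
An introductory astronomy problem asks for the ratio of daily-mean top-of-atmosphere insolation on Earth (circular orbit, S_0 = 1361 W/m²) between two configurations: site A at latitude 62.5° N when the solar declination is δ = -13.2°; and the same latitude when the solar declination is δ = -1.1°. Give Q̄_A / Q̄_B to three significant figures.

— Configuration A (ϕ=+62.5°):
cos h₀ = −tan(+62.5°) tan(-13.200°) = 0.4506, h₀ = 1.1034 rad.
Bracket: h₀ sin ϕ sin δ + cos ϕ cos δ sin h₀ = 1.1034×0.88701×-0.22835 + 0.46175×0.97358×0.89274 = -0.223492 + 0.401332 = 0.177840.
Q̄ = (S_0/π) × [bracket] = (1361/π) × 0.177840 = 77.044 W/m².
— Configuration B (ϕ=+62.5°):
cos h₀ = −tan(+62.5°) tan(-1.100°) = 0.0369, h₀ = 1.5339 rad.
Bracket: h₀ sin ϕ sin δ + cos ϕ cos δ sin h₀ = 1.5339×0.88701×-0.01920 + 0.46175×0.99982×0.99932 = -0.026123 + 0.461353 = 0.435230.
Q̄ = (S_0/π) × [bracket] = (1361/π) × 0.435230 = 188.55 W/m².
Ratio Q̄_A / Q̄_B = 77.044 / 188.55 = 0.4086.

Q̄_A / Q̄_B ≈ 0.409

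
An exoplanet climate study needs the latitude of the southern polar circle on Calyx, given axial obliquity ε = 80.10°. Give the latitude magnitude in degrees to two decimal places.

The polar circle is the lowest latitude that experiences at least one full rotation of continuous darkness at the northern-summer solstice; it lies at |φ| = 90° − ε = 90° − 80.10° = 9.90°.

9.90°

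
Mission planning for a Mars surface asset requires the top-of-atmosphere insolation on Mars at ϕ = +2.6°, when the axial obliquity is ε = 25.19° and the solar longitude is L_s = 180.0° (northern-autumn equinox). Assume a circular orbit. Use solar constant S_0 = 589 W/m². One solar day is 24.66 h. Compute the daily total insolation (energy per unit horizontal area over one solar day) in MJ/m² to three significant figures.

16.6 MJ/m²

Solar declination: sin δ = sin ε · sin L_s = sin 25.19° × sin 180.0° = 0.00000, so δ = +0.000°.
cos h₀ = −tan(+2.6°) tan(+0.000°) = -0.0000, h₀ = 1.5708 rad.
Bracket: h₀ sin ϕ sin δ + cos ϕ cos δ sin h₀ = 1.5708×0.04536×0.00000 + 0.99897×1.00000×1.00000 = 0.000000 + 0.998970 = 0.998970.
Q̄ = (S_0/π) × [bracket] = (589/π) × 0.998970 = 187.29 W/m².
Daily total = Q̄ × 24.66 h × 3600 s/h = 187.29 × 24.66 × 3600 / 10⁶ = 16.63 MJ/m².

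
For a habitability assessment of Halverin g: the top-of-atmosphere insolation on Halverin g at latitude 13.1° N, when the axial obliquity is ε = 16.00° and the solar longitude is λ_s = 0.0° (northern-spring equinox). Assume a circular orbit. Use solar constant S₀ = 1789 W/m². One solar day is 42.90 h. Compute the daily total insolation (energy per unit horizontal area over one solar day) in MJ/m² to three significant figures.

85.7 MJ/m²

Solar declination: sin δ = sin ε · sin λ_s = sin 16.00° × sin 0.0° = 0.00000, so δ = +0.000°.
cos H₀ = −tan(+13.1°) tan(+0.000°) = -0.0000, H₀ = 1.5708 rad.
Bracket: H₀ sin φ sin δ + cos φ cos δ sin H₀ = 1.5708×0.22665×0.00000 + 0.97398×1.00000×1.00000 = 0.000000 + 0.973980 = 0.973980.
Q̄ = (S₀/π) × [bracket] = (1789/π) × 0.973980 = 554.64 W/m².
Daily total = Q̄ × 42.90 h × 3600 s/h = 554.64 × 42.90 × 3600 / 10⁶ = 85.66 MJ/m².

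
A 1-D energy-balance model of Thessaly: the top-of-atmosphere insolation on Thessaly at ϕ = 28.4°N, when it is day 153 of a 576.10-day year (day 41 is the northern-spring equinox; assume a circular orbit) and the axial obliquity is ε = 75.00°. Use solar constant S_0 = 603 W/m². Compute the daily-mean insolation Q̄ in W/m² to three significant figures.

Q̄ ≈ 260 W/m²

Solar longitude: L_s = 360° × (153 − 41)/576.10 = 69.988°.
sin δ = sin 75.00° × sin 69.988° = 0.90760, so δ = +65.176°.
cos h₀ = −tan(+28.4°) tan(+65.176°) = -1.1689 ≤ −1 ⇒ polar day, h₀ = π.
Bracket: h₀ sin ϕ sin δ + cos ϕ cos δ sin h₀ = 3.1416×0.47562×0.90760 + 0.87965×0.41983×0.00000 = 1.356143 + 0.000000 = 1.356143.
Q̄ = (S_0/π) × [bracket] = (603/π) × 1.356143 = 260.3 W/m².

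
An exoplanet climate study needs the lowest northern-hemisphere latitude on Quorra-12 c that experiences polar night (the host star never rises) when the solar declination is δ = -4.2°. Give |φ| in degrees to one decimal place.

|φ| = 85.8°

Polar night requires cos H₀ = −tan φ tan δ ≥ 1, i.e. tan φ tan δ ≤ −1.
The boundary is |tan φ| · |tan δ| = 1, so |φ| = 90° − |δ| = 90° − 4.2° = 85.8° in the northern hemisphere.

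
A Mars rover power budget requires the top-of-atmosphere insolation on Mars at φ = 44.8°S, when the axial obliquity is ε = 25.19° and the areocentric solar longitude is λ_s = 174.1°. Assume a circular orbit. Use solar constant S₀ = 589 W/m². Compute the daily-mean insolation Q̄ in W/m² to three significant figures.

Q̄ ≈ 124 W/m²

sin δ = sin 25.19° × sin 174.1° = 0.04375, so δ = +2.508°.
cos H₀ = −tan(-44.8°) tan(+2.508°) = 0.0435, H₀ = 1.5273 rad.
Bracket: H₀ sin φ sin δ + cos φ cos δ sin H₀ = 1.5273×-0.70463×0.04375 + 0.70957×0.99904×0.99905 = -0.047083 + 0.708215 = 0.661132.
Q̄ = (S₀/π) × [bracket] = (589/π) × 0.661132 = 124.0 W/m².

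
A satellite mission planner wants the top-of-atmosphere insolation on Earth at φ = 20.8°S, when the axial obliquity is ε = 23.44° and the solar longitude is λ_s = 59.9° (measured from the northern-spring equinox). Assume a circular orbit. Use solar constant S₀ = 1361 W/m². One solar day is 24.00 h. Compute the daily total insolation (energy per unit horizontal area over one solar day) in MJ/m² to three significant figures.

26.0 MJ/m²

Solar declination: sin δ = sin ε · sin λ_s = sin 23.44° × sin 59.9° = 0.34415, so δ = +20.130°.
cos H₀ = −tan(-20.8°) tan(+20.130°) = 0.1392, H₀ = 1.4311 rad.
Bracket: H₀ sin φ sin δ + cos φ cos δ sin H₀ = 1.4311×-0.35511×0.34415 + 0.93483×0.93892×0.99026 = -0.174896 + 0.869181 = 0.694285.
Q̄ = (S₀/π) × [bracket] = (1361/π) × 0.694285 = 300.78 W/m².
Daily total = Q̄ × 24.00 h × 3600 s/h = 300.78 × 24.00 × 3600 / 10⁶ = 25.99 MJ/m².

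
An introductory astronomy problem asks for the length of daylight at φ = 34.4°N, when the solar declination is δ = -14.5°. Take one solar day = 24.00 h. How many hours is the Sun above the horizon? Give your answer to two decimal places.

10.64 h

cos H₀ = −tan φ · tan δ = −tan(+34.4°) × tan(-14.500°) = 0.1771, so H₀ = 1.3928 rad = 79.80°.
Daylight = 2H₀/(2π) × 24.00 h = (1.3928/π) × 24.00 = 10.64 h.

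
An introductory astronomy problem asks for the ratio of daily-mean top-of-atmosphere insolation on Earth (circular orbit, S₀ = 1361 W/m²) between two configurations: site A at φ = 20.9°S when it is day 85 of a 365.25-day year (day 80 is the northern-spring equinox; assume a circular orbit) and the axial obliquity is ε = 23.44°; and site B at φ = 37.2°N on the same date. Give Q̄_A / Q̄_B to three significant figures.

Q̄_A / Q̄_B ≈ 1.10

— Configuration A (φ=-20.9°):
Solar longitude: λ_s = 360° × (85 − 80)/365.25 = 4.928°.
sin δ = sin 23.44° × sin 4.928° = 0.03417, so δ = +1.958°.
cos H₀ = −tan(-20.9°) tan(+1.958°) = 0.0131, H₀ = 1.5577 rad.
Bracket: H₀ sin φ sin δ + cos φ cos δ sin H₀ = 1.5577×-0.35674×0.03417 + 0.93420×0.99942×0.99991 = -0.018988 + 0.933574 = 0.914586.
Q̄ = (S₀/π) × [bracket] = (1361/π) × 0.914586 = 396.22 W/m².
— Configuration B (φ=+37.2°):
cos H₀ = −tan(+37.2°) tan(+1.958°) = -0.0260, H₀ = 1.5968 rad.
Bracket: H₀ sin φ sin δ + cos φ cos δ sin H₀ = 1.5968×0.60460×0.03417 + 0.79653×0.99942×0.99966 = 0.032989 + 0.795797 = 0.828786.
Q̄ = (S₀/π) × [bracket] = (1361/π) × 0.828786 = 359.05 W/m².
Ratio Q̄_A / Q̄_B = 396.22 / 359.05 = 1.104.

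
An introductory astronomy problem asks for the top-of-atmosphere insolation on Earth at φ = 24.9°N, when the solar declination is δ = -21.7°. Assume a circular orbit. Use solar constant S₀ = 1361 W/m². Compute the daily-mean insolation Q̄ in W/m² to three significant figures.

cos H₀ = −tan(+24.9°) tan(-21.700°) = 0.1847, H₀ = 1.3850 rad.
Bracket: H₀ sin φ sin δ + cos φ cos δ sin H₀ = 1.3850×0.42104×-0.36975 + 0.90704×0.92913×0.98279 = -0.215616 + 0.828254 = 0.612638.
Q̄ = (S₀/π) × [bracket] = (1361/π) × 0.612638 = 265.4 W/m².

Q̄ ≈ 265 W/m²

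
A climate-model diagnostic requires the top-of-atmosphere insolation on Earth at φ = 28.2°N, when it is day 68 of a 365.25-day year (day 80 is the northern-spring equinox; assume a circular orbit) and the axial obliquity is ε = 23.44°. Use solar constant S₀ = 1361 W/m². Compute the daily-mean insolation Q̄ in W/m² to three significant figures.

Solar longitude: λ_s = 360° × (68 − 80)/365.25 = -11.828°, i.e. -11.828° + 360° = 348.172°.
sin δ = sin 23.44° × sin 348.172° = -0.08153, so δ = -4.677°.
cos H₀ = −tan(+28.2°) tan(-4.677°) = 0.0439, H₀ = 1.5269 rad.
Bracket: H₀ sin φ sin δ + cos φ cos δ sin H₀ = 1.5269×0.47255×-0.08153 + 0.88130×0.99667×0.99904 = -0.058827 + 0.877522 = 0.818695.
Q̄ = (S₀/π) × [bracket] = (1361/π) × 0.818695 = 354.7 W/m².

Q̄ ≈ 355 W/m²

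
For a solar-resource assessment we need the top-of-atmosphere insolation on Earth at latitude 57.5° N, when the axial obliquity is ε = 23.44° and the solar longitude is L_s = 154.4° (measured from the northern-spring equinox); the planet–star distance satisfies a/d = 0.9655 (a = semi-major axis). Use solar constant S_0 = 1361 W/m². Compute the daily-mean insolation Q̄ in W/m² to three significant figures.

Solar declination: sin δ = sin ε · sin L_s = sin 23.44° × sin 154.4° = 0.17188, so δ = +9.897°.
cos h₀ = −tan(+57.5°) tan(+9.897°) = -0.2739, h₀ = 1.8482 rad.
Bracket: h₀ sin ϕ sin δ + cos ϕ cos δ sin h₀ = 1.8482×0.84339×0.17188 + 0.53730×0.98512×0.96177 = 0.267919 + 0.509070 = 0.776989.
Inverse-square distance factor (a/d)² = 0.9655² = 0.932190.
Q̄ = (S_0/π) × 0.932190 × [bracket] = (1361/π) × 0.932190 × 0.776989 = 313.8 W/m².

Q̄ ≈ 314 W/m²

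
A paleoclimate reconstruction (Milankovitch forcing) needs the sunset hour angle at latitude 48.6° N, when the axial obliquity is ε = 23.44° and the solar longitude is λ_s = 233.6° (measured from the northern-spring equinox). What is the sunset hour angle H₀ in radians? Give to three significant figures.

Solar declination: sin δ = sin ε · sin λ_s = sin 23.44° × sin 233.6° = -0.32018, so δ = -18.674°.
cos H₀ = −tan φ · tan δ = −tan(+48.6°) × tan(-18.674°) = 0.3834, so H₀ = 1.1774 rad = 67.46°.

H₀ = 1.18 rad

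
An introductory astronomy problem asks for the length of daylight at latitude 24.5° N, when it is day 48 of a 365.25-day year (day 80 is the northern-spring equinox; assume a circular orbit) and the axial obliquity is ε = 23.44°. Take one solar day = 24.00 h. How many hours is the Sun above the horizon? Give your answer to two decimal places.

11.26 h

Solar longitude: λ_s = 360° × (48 − 80)/365.25 = -31.540°, i.e. -31.540° + 360° = 328.460°.
sin δ = sin 23.44° × sin 328.460° = -0.20808, so δ = -12.010°.
cos H₀ = −tan φ · tan δ = −tan(+24.5°) × tan(-12.010°) = 0.0970, so H₀ = 1.4737 rad = 84.44°.
Daylight = 2H₀/(2π) × 24.00 h = (1.4737/π) × 24.00 = 11.26 h.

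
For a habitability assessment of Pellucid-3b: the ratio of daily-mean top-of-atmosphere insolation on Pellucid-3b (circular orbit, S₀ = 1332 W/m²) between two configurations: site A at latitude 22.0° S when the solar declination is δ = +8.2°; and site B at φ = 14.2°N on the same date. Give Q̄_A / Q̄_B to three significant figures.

Q̄_A / Q̄_B ≈ 0.823

— Configuration A (φ=-22.0°):
cos H₀ = −tan(-22.0°) tan(+8.200°) = 0.0582, H₀ = 1.5125 rad.
Bracket: H₀ sin φ sin δ + cos φ cos δ sin H₀ = 1.5125×-0.37461×0.14263 + 0.92718×0.98978×0.99830 = -0.080814 + 0.916144 = 0.835330.
Q̄ = (S₀/π) × [bracket] = (1332/π) × 0.835330 = 354.17 W/m².
— Configuration B (φ=+14.2°):
cos H₀ = −tan(+14.2°) tan(+8.200°) = -0.0365, H₀ = 1.6073 rad.
Bracket: H₀ sin φ sin δ + cos φ cos δ sin H₀ = 1.6073×0.24531×0.14263 + 0.96945×0.98978×0.99933 = 0.056237 + 0.958899 = 1.015136.
Q̄ = (S₀/π) × [bracket] = (1332/π) × 1.015136 = 430.41 W/m².
Ratio Q̄_A / Q̄_B = 354.17 / 430.41 = 0.8229.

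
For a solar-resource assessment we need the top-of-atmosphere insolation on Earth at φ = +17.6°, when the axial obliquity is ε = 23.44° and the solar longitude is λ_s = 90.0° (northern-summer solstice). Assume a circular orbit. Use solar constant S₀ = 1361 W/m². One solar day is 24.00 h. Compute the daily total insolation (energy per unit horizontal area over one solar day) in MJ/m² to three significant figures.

Solar declination: sin δ = sin ε · sin λ_s = sin 23.44° × sin 90.0° = 0.39779, so δ = +23.440°.
cos H₀ = −tan(+17.6°) tan(+23.440°) = -0.1375, H₀ = 1.7088 rad.
Bracket: H₀ sin φ sin δ + cos φ cos δ sin H₀ = 1.7088×0.30237×0.39779 + 0.95319×0.91748×0.99050 = 0.205534 + 0.866225 = 1.071759.
Q̄ = (S₀/π) × [bracket] = (1361/π) × 1.071759 = 464.31 W/m².
Daily total = Q̄ × 24.00 h × 3600 s/h = 464.31 × 24.00 × 3600 / 10⁶ = 40.12 MJ/m².

40.1 MJ/m²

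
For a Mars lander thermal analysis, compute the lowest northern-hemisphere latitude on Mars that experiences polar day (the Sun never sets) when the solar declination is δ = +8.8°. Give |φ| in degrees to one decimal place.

Polar day requires cos H₀ = −tan φ tan δ ≤ −1, i.e. tan φ tan δ ≥ 1.
The boundary is |tan φ| · |tan δ| = 1, so |φ| = 90° − |δ| = 90° − 8.8° = 81.2° in the northern hemisphere.

|φ| = 81.2°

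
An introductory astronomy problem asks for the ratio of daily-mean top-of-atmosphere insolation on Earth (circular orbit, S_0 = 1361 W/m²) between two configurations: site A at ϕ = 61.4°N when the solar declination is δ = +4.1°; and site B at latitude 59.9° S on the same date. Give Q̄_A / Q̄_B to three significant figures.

Q̄_A / Q̄_B ≈ 1.43

— Configuration A (ϕ=+61.4°):
cos h₀ = −tan(+61.4°) tan(+4.100°) = -0.1315, h₀ = 1.7027 rad.
Bracket: h₀ sin ϕ sin δ + cos ϕ cos δ sin h₀ = 1.7027×0.87798×0.07150 + 0.47869×0.99744×0.99132 = 0.106888 + 0.473320 = 0.580208.
Q̄ = (S_0/π) × [bracket] = (1361/π) × 0.580208 = 251.36 W/m².
— Configuration B (ϕ=-59.9°):
cos h₀ = −tan(-59.9°) tan(+4.100°) = 0.1237, h₀ = 1.4468 rad.
Bracket: h₀ sin ϕ sin δ + cos ϕ cos δ sin h₀ = 1.4468×-0.86515×0.07150 + 0.50151×0.99744×0.99233 = -0.089496 + 0.496389 = 0.406893.
Q̄ = (S_0/π) × [bracket] = (1361/π) × 0.406893 = 176.27 W/m².
Ratio Q̄_A / Q̄_B = 251.36 / 176.27 = 1.426.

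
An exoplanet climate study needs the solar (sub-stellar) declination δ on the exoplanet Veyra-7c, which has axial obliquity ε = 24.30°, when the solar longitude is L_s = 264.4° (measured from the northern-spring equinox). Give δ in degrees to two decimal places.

sin δ = sin ε · sin L_s = sin 24.30° × sin 264.4° = -0.409550.
δ = arcsin(-0.409550) = -24.18°.

δ = -24.18°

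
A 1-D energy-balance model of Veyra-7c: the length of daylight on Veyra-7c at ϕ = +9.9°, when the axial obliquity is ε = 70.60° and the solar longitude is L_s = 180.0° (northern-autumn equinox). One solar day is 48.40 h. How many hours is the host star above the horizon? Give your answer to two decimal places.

24.20 h

Solar declination: sin δ = sin ε · sin L_s = sin 70.60° × sin 180.0° = 0.00000, so δ = +0.000°.
cos h₀ = −tan ϕ · tan δ = −tan(+9.9°) × tan(+0.000°) = -0.0000, so h₀ = 1.5708 rad = 90.00°.
Daylight = 2h₀/(2π) × 48.40 h = (1.5708/π) × 48.40 = 24.20 h.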